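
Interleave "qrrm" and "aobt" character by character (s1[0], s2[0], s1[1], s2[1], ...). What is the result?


String 1: 'qrrm'
String 2: 'aobt'
Operation: alternate characters
Pairs: 'q'+'a', 'r'+'o', 'r'+'b', 'm'+'t'
Result: qarorbmt


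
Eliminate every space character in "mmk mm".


Input string: 'mmk mm'
Operation: remove all spaces
Words: 'mmk', 'mm'
Join without spaces: mmkmm


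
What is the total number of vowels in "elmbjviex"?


Input string: 'elmbjviex'
Operation: count vowels (a, e, i, o, u)
Scan: s[0]='e' (vowel), s[1]='l', s[2]='m', s[3]='b', s[4]='j', s[5]='v', s[6]='i' (vowel), s[7]='e' (vowel), s[8]='x'
Vowels found: 3
Result: 3


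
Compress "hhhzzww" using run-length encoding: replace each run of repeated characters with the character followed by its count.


Input: 'hhhzzww'
Operation: identify consecutive runs
Runs: 'hhh' -> h3, 'zz' -> z2, 'ww' -> w2
Encoded: h3z2w2


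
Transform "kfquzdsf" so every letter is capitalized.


Input string: 'kfquzdsf'
Operation: convert each letter to uppercase
Mapping: 'k'->'K', 'f'->'F', 'q'->'Q', 'u'->'U', 'z'->'Z', 'd'->'D', 's'->'S', 'f'->'F'
Result: KFQUZDSF


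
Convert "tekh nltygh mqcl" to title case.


Input string: 'tekh nltygh mqcl'
Operation: capitalize first letter of each word
Word transformations: 'tekh'->'Tekh', 'nltygh'->'Nltygh', 'mqcl'->'Mqcl'
Result: Tekh Nltygh Mqcl


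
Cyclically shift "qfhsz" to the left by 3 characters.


Input: 'qfhsz', shift = 3
Operation: split at index 3 and swap parts
Front part s[0:3] = 'qfh'
Back part s[3:] = 'sz'
Rotated = back + front = 'sz' + 'qfh'
Result: szqfh


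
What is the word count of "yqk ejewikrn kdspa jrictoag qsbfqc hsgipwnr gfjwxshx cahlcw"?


Input string: 'yqk ejewikrn kdspa jrictoag qsbfqc hsgipwnr gfjwxshx cahlcw'
Operation: split by spaces
Words found: 'yqk', 'ejewikrn', 'kdspa', 'jrictoag', 'qsbfqc', 'hsgipwnr', 'gfjwxshx', 'cahlcw'
Word count: 8


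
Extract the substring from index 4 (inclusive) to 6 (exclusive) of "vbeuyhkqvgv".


Input string: 'vbeuyhkqvgv'
Operation: slice [4:6]
Extract characters: s[4]='y', s[5]='h'
Result: yh


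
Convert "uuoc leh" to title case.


Input string: 'uuoc leh'
Operation: capitalize first letter of each word
Word transformations: 'uuoc'->'Uuoc', 'leh'->'Leh'
Result: Uuoc Leh


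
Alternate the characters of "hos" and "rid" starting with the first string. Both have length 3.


String 1: 'hos'
String 2: 'rid'
Operation: alternate characters
Pairs: 'h'+'r', 'o'+'i', 's'+'d'
Result: hroisd


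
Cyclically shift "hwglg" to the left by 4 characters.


Input: 'hwglg', shift = 4
Operation: split at index 4 and swap parts
Front part s[0:4] = 'hwgl'
Back part s[4:] = 'g'
Rotated = back + front = 'g' + 'hwgl'
Result: ghwgl


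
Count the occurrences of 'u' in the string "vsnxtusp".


Input string: 'vsnxtusp'
Target character: 'u'
Scan each position: s[5]='u'
Matches found at indices: 5
Total: 1


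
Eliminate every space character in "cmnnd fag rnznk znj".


Input string: 'cmnnd fag rnznk znj'
Operation: remove all spaces
Words: 'cmnnd', 'fag', 'rnznk', 'znj'
Join without spaces: cmnndfagrnznkznj


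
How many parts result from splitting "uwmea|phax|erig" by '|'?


Input string: 'uwmea|phax|erig'
Delimiter: '|'
Split result: 'uwmea', 'phax', 'erig'
Number of parts: 3


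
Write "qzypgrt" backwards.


Input string: 'qzypgrt'
Operation: reverse character order
Original order: 'q' -> 'z' -> 'y' -> 'p' -> 'g' -> 'r' -> 't'
Reversed order: 't' -> 'r' -> 'g' -> 'p' -> 'y' -> 'z' -> 'q'
Result: trgpyzq


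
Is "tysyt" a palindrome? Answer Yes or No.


Input string: 'tysyt'
Reversed: 'tysyt'
Compare pairs: s[0]='t' vs s[4]='t' (match), s[1]='y' vs s[3]='y' (match)
Palindrome: Yes


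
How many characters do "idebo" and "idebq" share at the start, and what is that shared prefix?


String 1: 'idebo'
String 2: 'idebq'
Compare position by position:
pos 0: 'i' vs 'i' match
pos 1: 'd' vs 'd' match
pos 2: 'e' vs 'e' match
pos 3: 'b' vs 'b' match
pos 4: 'o' vs 'q' differ -> stop
Longest common prefix: "ideb" (length 4)


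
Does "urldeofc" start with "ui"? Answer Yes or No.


Input string: 'urldeofc'
Prefix to check: 'ui'
First 2 characters of input: 'ur'
Match: False
Result: No


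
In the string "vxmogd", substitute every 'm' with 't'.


Input string: 'vxmogd'
Operation: replace 'm' with 't'
Positions of 'm': 2
After replacement: vxtogd


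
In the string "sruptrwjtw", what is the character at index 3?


Input string: 'sruptrwjtw'
Operation: get character at index 3
Index mapping: s[0]='s', s[1]='r', s[2]='u', s[3]='p'
Result: 'p'


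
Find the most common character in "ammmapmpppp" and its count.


Input: 'ammmapmpppp'
Operation: tally each character
Counts: 'a':2, 'm':4, 'p':5
Maximum: 'p' appears 5 times


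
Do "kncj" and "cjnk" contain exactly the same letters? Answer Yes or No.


String 1: 'kncj' -> sorted: 'cjkn'
String 2: 'cjnk' -> sorted: 'cjkn'
Compare sorted forms: 'cjkn' == 'cjkn'
Anagram: Yes


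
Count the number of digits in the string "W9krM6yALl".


Input string: 'W9krM6yALl'
Operation: count digit characters (0-9)
Scan: 'W', '9'(digit), 'k', 'r', 'M', '6'(digit), 'y', 'A', 'L', 'l'
Digits found: 2
Result: 2


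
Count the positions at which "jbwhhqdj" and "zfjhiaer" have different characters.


String 1: 'jbwhhqdj'
String 2: 'zfjhiaer'
Compare each position: pos 0: 'j'!='z', pos 1: 'b'!='f', pos 2: 'w'!='j', pos 3: 'h'=='h', pos 4: 'h'!='i', pos 5: 'q'!='a', pos 6: 'd'!='e', pos 7: 'j'!='r'
Differing positions: 7
Hamming distance: 7


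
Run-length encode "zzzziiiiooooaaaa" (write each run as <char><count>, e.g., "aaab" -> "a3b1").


Input: 'zzzziiiiooooaaaa'
Operation: identify consecutive runs
Runs: 'zzzz' -> z4, 'iiii' -> i4, 'oooo' -> o4, 'aaaa' -> a4
Encoded: z4i4o4a4


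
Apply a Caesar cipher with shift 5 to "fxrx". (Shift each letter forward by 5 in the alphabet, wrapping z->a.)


Input: 'fxrx', shift = 5
Operation: for each letter, (position + 5) mod 26
Mapping: 'f'(5+5=10)->'k', 'x'(23+5=28, 28 mod 26=2)->'c', 'r'(17+5=22)->'w', 'x'(23+5=28, 28 mod 26=2)->'c'
Result: kcwc


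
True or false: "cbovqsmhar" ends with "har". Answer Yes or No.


Input string: 'cbovqsmhar'
Suffix to check: 'har'
Last 3 characters of input: 'har'
Match: True
Result: Yes


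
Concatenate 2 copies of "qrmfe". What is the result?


Input string: 'qrmfe'
Operation: repeat 2 times
Concatenation: 'qrmfe' + 'qrmfe'
Result: qrmfeqrmfe


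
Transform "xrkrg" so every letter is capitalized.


Input string: 'xrkrg'
Operation: convert each letter to uppercase
Mapping: 'x'->'X', 'r'->'R', 'k'->'K', 'r'->'R', 'g'->'G'
Result: XRKRG


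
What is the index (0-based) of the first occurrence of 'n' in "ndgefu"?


Input string: 'ndgefu'
Target: 'n'
Scanning left to right: s[0]='n'
First match at index: 0


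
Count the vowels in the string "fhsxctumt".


Input string: 'fhsxctumt'
Operation: count vowels (a, e, i, o, u)
Scan: s[0]='f', s[1]='h', s[2]='s', s[3]='x', s[4]='c', s[5]='t', s[6]='u' (vowel), s[7]='m', s[8]='t'
Vowels found: 1
Result: 1


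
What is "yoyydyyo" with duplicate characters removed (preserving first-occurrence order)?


Input: 'yoyydyyo'
Operation: keep first occurrence of each character
Scan: s[0]='y' new -> keep; s[1]='o' new -> keep; s[2]='y' seen -> skip; s[3]='y' seen -> skip; s[4]='d' new -> keep; s[5]='y' seen -> skip; s[6]='y' seen -> skip; s[7]='o' seen -> skip
Result: yod


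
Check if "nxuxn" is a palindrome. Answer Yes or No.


Input string: 'nxuxn'
Reversed: 'nxuxn'
Compare pairs: s[0]='n' vs s[4]='n' (match), s[1]='x' vs s[3]='x' (match)
Palindrome: Yes


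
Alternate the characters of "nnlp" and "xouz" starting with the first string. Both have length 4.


String 1: 'nnlp'
String 2: 'xouz'
Operation: alternate characters
Pairs: 'n'+'x', 'n'+'o', 'l'+'u', 'p'+'z'
Result: nxnolupz


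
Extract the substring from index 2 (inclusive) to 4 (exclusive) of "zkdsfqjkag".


Input string: 'zkdsfqjkag'
Operation: slice [2:4]
Extract characters: s[2]='d', s[3]='s'
Result: ds


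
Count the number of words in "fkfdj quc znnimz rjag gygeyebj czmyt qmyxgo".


Input string: 'fkfdj quc znnimz rjag gygeyebj czmyt qmyxgo'
Operation: split by spaces
Words found: 'fkfdj', 'quc', 'znnimz', 'rjag', 'gygeyebj', 'czmyt', 'qmyxgo'
Word count: 7


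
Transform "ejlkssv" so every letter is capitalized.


Input string: 'ejlkssv'
Operation: convert each letter to uppercase
Mapping: 'e'->'E', 'j'->'J', 'l'->'L', 'k'->'K', 's'->'S', 's'->'S', 'v'->'V'
Result: EJLKSSV


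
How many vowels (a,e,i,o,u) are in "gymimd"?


Input string: 'gymimd'
Operation: count vowels (a, e, i, o, u)
Scan: s[0]='g', s[1]='y', s[2]='m', s[3]='i' (vowel), s[4]='m', s[5]='d'
Vowels found: 1
Result: 1


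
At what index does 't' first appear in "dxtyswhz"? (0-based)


Input string: 'dxtyswhz'
Target: 't'
Scanning left to right: s[0]='d', s[1]='x', s[2]='t'
First match at index: 2


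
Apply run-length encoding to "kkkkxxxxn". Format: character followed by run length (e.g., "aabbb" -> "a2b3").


Input: 'kkkkxxxxn'
Operation: identify consecutive runs
Runs: 'kkkk' -> k4, 'xxxx' -> x4, 'n' -> n1
Encoded: k4x4n1


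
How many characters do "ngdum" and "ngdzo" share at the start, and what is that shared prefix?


String 1: 'ngdum'
String 2: 'ngdzo'
Compare position by position:
pos 0: 'n' vs 'n' match
pos 1: 'g' vs 'g' match
pos 2: 'd' vs 'd' match
pos 3: 'u' vs 'z' differ -> stop
Longest common prefix: "ngd" (length 3)


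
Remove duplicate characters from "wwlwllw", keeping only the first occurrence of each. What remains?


Input: 'wwlwllw'
Operation: keep first occurrence of each character
Scan: s[0]='w' new -> keep; s[1]='w' seen -> skip; s[2]='l' new -> keep; s[3]='w' seen -> skip; s[4]='l' seen -> skip; s[5]='l' seen -> skip; s[6]='w' seen -> skip
Result: wl


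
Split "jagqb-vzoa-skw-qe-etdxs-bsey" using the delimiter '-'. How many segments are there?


Input string: 'jagqb-vzoa-skw-qe-etdxs-bsey'
Delimiter: '-'
Split result: 'jagqb', 'vzoa', 'skw', 'qe', 'etdxs', 'bsey'
Number of parts: 6


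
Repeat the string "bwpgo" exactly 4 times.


Input string: 'bwpgo'
Operation: repeat 4 times
Concatenation: 'bwpgo' + 'bwpgo' + 'bwpgo' + 'bwpgo'
Result: bwpgobwpgobwpgobwpgo


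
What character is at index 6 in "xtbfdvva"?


Input string: 'xtbfdvva'
Operation: get character at index 6
Index mapping: s[0]='x', s[1]='t', s[2]='b', s[3]='f', s[4]='d', s[5]='v', s[6]='v'
Result: 'v'


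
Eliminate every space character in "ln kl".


Input string: 'ln kl'
Operation: remove all spaces
Words: 'ln', 'kl'
Join without spaces: lnkl


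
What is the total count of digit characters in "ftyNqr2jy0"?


Input string: 'ftyNqr2jy0'
Operation: count digit characters (0-9)
Scan: 'f', 't', 'y', 'N', 'q', 'r', '2'(digit), 'j', 'y', '0'(digit)
Digits found: 2
Result: 2


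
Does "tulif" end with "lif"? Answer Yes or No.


Input string: 'tulif'
Suffix to check: 'lif'
Last 3 characters of input: 'lif'
Match: True
Result: Yes


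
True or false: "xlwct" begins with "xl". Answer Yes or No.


Input string: 'xlwct'
Prefix to check: 'xl'
First 2 characters of input: 'xl'
Match: True
Result: Yes


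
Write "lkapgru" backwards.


Input string: 'lkapgru'
Operation: reverse character order
Original order: 'l' -> 'k' -> 'a' -> 'p' -> 'g' -> 'r' -> 'u'
Reversed order: 'u' -> 'r' -> 'g' -> 'p' -> 'a' -> 'k' -> 'l'
Result: urgpakl


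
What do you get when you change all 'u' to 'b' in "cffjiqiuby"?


Input string: 'cffjiqiuby'
Operation: replace 'u' with 'b'
Positions of 'u': 7
After replacement: cffjiqibby


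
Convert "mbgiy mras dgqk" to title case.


Input string: 'mbgiy mras dgqk'
Operation: capitalize first letter of each word
Word transformations: 'mbgiy'->'Mbgiy', 'mras'->'Mras', 'dgqk'->'Dgqk'
Result: Mbgiy Mras Dgqk


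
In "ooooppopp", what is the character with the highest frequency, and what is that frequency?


Input: 'ooooppopp'
Operation: tally each character
Counts: 'o':5, 'p':4
Maximum: 'o' appears 5 times


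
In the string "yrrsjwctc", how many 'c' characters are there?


Input string: 'yrrsjwctc'
Target character: 'c'
Scan each position: s[6]='c', s[8]='c'
Matches found at indices: 6, 8
Total: 2


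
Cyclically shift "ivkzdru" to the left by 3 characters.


Input: 'ivkzdru', shift = 3
Operation: split at index 3 and swap parts
Front part s[0:3] = 'ivk'
Back part s[3:] = 'zdru'
Rotated = back + front = 'zdru' + 'ivk'
Result: zdruivk


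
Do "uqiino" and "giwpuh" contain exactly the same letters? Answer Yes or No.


String 1: 'uqiino' -> sorted: 'iinoqu'
String 2: 'giwpuh' -> sorted: 'ghipuw'
Compare sorted forms: 'iinoqu' != 'ghipuw'
Anagram: No


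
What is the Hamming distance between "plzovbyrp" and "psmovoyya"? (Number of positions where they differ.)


String 1: 'plzovbyrp'
String 2: 'psmovoyya'
Compare each position: pos 0: 'p'=='p', pos 1: 'l'!='s', pos 2: 'z'!='m', pos 3: 'o'=='o', pos 4: 'v'=='v', pos 5: 'b'!='o', pos 6: 'y'=='y', pos 7: 'r'!='y', pos 8: 'p'!='a'
Differing positions: 5
Hamming distance: 5


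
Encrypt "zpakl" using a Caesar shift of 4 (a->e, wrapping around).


Input: 'zpakl', shift = 4
Operation: for each letter, (position + 4) mod 26
Mapping: 'z'(25+4=29, 29 mod 26=3)->'d', 'p'(15+4=19)->'t', 'a'(0+4=4)->'e', 'k'(10+4=14)->'o', 'l'(11+4=15)->'p'
Result: dteop


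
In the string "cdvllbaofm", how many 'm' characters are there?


Input string: 'cdvllbaofm'
Target character: 'm'
Scan each position: s[9]='m'
Matches found at indices: 9
Total: 1


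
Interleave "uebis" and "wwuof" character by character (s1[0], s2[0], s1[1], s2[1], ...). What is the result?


String 1: 'uebis'
String 2: 'wwuof'
Operation: alternate characters
Pairs: 'u'+'w', 'e'+'w', 'b'+'u', 'i'+'o', 's'+'f'
Result: uwewbuiosf


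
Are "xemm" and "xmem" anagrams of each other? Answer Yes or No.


String 1: 'xemm' -> sorted: 'emmx'
String 2: 'xmem' -> sorted: 'emmx'
Compare sorted forms: 'emmx' == 'emmx'
Anagram: Yes


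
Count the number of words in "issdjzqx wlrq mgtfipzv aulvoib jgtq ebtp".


Input string: 'issdjzqx wlrq mgtfipzv aulvoib jgtq ebtp'
Operation: split by spaces
Words found: 'issdjzqx', 'wlrq', 'mgtfipzv', 'aulvoib', 'jgtq', 'ebtp'
Word count: 6


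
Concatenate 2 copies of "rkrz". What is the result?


Input string: 'rkrz'
Operation: repeat 2 times
Concatenation: 'rkrz' + 'rkrz'
Result: rkrzrkrz


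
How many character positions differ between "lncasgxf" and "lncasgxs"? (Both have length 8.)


String 1: 'lncasgxf'
String 2: 'lncasgxs'
Compare each position: pos 0: 'l'=='l', pos 1: 'n'=='n', pos 2: 'c'=='c', pos 3: 'a'=='a', pos 4: 's'=='s', pos 5: 'g'=='g', pos 6: 'x'=='x', pos 7: 'f'!='s'
Differing positions: 1
Hamming distance: 1


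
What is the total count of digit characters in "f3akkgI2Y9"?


Input string: 'f3akkgI2Y9'
Operation: count digit characters (0-9)
Scan: 'f', '3'(digit), 'a', 'k', 'k', 'g', 'I', '2'(digit), 'Y', '9'(digit)
Digits found: 3
Result: 3


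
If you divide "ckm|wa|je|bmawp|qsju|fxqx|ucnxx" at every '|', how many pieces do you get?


Input string: 'ckm|wa|je|bmawp|qsju|fxqx|ucnxx'
Delimiter: '|'
Split result: 'ckm', 'wa', 'je', 'bmawp', 'qsju', 'fxqx', 'ucnxx'
Number of parts: 7


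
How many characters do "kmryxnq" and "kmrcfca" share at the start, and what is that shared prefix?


String 1: 'kmryxnq'
String 2: 'kmrcfca'
Compare position by position:
pos 0: 'k' vs 'k' match
pos 1: 'm' vs 'm' match
pos 2: 'r' vs 'r' match
pos 3: 'y' vs 'c' differ -> stop
Longest common prefix: "kmr" (length 3)


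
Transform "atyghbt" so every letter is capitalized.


Input string: 'atyghbt'
Operation: convert each letter to uppercase
Mapping: 'a'->'A', 't'->'T', 'y'->'Y', 'g'->'G', 'h'->'H', 'b'->'B', 't'->'T'
Result: ATYGHBT


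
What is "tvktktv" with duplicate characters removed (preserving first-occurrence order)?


Input: 'tvktktv'
Operation: keep first occurrence of each character
Scan: s[0]='t' new -> keep; s[1]='v' new -> keep; s[2]='k' new -> keep; s[3]='t' seen -> skip; s[4]='k' seen -> skip; s[5]='t' seen -> skip; s[6]='v' seen -> skip
Result: tvk


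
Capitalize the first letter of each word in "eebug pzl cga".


Input string: 'eebug pzl cga'
Operation: capitalize first letter of each word
Word transformations: 'eebug'->'Eebug', 'pzl'->'Pzl', 'cga'->'Cga'
Result: Eebug Pzl Cga


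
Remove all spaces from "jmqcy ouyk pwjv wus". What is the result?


Input string: 'jmqcy ouyk pwjv wus'
Operation: remove all spaces
Words: 'jmqcy', 'ouyk', 'pwjv', 'wus'
Join without spaces: jmqcyouykpwjvwus


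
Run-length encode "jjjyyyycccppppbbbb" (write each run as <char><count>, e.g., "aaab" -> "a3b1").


Input: 'jjjyyyycccppppbbbb'
Operation: identify consecutive runs
Runs: 'jjj' -> j3, 'yyyy' -> y4, 'ccc' -> c3, 'pppp' -> p4, 'bbbb' -> b4
Encoded: j3y4c3p4b4


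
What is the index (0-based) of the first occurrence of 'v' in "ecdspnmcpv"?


Input string: 'ecdspnmcpv'
Target: 'v'
Scanning left to right: s[0]='e', s[1]='c', s[2]='d', s[3]='s', s[4]='p', s[5]='n', s[6]='m', s[7]='c', s[8]='p', s[9]='v'
First match at index: 9


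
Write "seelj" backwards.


Input string: 'seelj'
Operation: reverse character order
Original order: 's' -> 'e' -> 'e' -> 'l' -> 'j'
Reversed order: 'j' -> 'l' -> 'e' -> 'e' -> 's'
Result: jlees


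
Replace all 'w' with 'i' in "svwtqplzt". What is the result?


Input string: 'svwtqplzt'
Operation: replace 'w' with 'i'
Positions of 'w': 2
After replacement: svitqplzt


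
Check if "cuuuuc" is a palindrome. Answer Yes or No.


Input string: 'cuuuuc'
Reversed: 'cuuuuc'
Compare pairs: s[0]='c' vs s[5]='c' (match), s[1]='u' vs s[4]='u' (match), s[2]='u' vs s[3]='u' (match)
Palindrome: Yes


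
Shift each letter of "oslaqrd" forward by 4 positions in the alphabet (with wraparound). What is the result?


Input: 'oslaqrd', shift = 4
Operation: for each letter, (position + 4) mod 26
Mapping: 'o'(14+4=18)->'s', 's'(18+4=22)->'w', 'l'(11+4=15)->'p', 'a'(0+4=4)->'e', 'q'(16+4=20)->'u', 'r'(17+4=21)->'v', 'd'(3+4=7)->'h'
Result: swpeuvh


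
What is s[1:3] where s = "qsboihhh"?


Input string: 'qsboihhh'
Operation: slice [1:3]
Extract characters: s[1]='s', s[2]='b'
Result: sb


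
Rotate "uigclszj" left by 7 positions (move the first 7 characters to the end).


Input: 'uigclszj', shift = 7
Operation: split at index 7 and swap parts
Front part s[0:7] = 'uigclsz'
Back part s[7:] = 'j'
Rotated = back + front = 'j' + 'uigclsz'
Result: juigclsz


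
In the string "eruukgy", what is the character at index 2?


Input string: 'eruukgy'
Operation: get character at index 2
Index mapping: s[0]='e', s[1]='r', s[2]='u'
Result: 'u'


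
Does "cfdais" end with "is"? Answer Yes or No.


Input string: 'cfdais'
Suffix to check: 'is'
Last 2 characters of input: 'is'
Match: True
Result: Yes


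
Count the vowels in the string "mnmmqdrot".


Input string: 'mnmmqdrot'
Operation: count vowels (a, e, i, o, u)
Scan: s[0]='m', s[1]='n', s[2]='m', s[3]='m', s[4]='q', s[5]='d', s[6]='r', s[7]='o' (vowel), s[8]='t'
Vowels found: 1
Result: 1


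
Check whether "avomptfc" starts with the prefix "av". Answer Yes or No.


Input string: 'avomptfc'
Prefix to check: 'av'
First 2 characters of input: 'av'
Match: True
Result: Yes


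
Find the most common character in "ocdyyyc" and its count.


Input: 'ocdyyyc'
Operation: tally each character
Counts: 'c':2, 'd':1, 'o':1, 'y':3
Maximum: 'y' appears 3 times


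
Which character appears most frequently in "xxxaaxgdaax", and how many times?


Input: 'xxxaaxgdaax'
Operation: tally each character
Counts: 'a':4, 'd':1, 'g':1, 'x':5
Maximum: 'x' appears 5 times


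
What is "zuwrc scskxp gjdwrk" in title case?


Input string: 'zuwrc scskxp gjdwrk'
Operation: capitalize first letter of each word
Word transformations: 'zuwrc'->'Zuwrc', 'scskxp'->'Scskxp', 'gjdwrk'->'Gjdwrk'
Result: Zuwrc Scskxp Gjdwrk


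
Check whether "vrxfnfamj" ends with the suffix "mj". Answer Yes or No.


Input string: 'vrxfnfamj'
Suffix to check: 'mj'
Last 2 characters of input: 'mj'
Match: True
Result: Yes


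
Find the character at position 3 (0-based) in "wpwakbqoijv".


Input string: 'wpwakbqoijv'
Operation: get character at index 3
Index mapping: s[0]='w', s[1]='p', s[2]='w', s[3]='a'
Result: 'a'


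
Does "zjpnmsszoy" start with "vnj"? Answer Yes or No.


Input string: 'zjpnmsszoy'
Prefix to check: 'vnj'
First 3 characters of input: 'zjp'
Match: False
Result: No


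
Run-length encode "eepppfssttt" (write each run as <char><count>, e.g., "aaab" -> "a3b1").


Input: 'eepppfssttt'
Operation: identify consecutive runs
Runs: 'ee' -> e2, 'ppp' -> p3, 'f' -> f1, 'ss' -> s2, 'ttt' -> t3
Encoded: e2p3f1s2t3


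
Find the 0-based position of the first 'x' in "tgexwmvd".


Input string: 'tgexwmvd'
Target: 'x'
Scanning left to right: s[0]='t', s[1]='g', s[2]='e', s[3]='x'
First match at index: 3


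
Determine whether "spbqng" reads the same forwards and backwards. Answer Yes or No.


Input string: 'spbqng'
Reversed: 'gnqbps'
Compare pairs: s[0]='s' vs s[5]='g' (mismatch), s[1]='p' vs s[4]='n' (mismatch), s[2]='b' vs s[3]='q' (mismatch)
Palindrome: No


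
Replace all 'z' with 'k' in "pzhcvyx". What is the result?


Input string: 'pzhcvyx'
Operation: replace 'z' with 'k'
Positions of 'z': 1
After replacement: pkhcvyx


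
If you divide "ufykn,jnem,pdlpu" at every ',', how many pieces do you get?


Input string: 'ufykn,jnem,pdlpu'
Delimiter: ','
Split result: 'ufykn', 'jnem', 'pdlpu'
Number of parts: 3


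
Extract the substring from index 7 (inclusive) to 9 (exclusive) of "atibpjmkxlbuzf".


Input string: 'atibpjmkxlbuzf'
Operation: slice [7:9]
Extract characters: s[7]='k', s[8]='x'
Result: kx


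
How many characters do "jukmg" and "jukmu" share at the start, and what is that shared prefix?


String 1: 'jukmg'
String 2: 'jukmu'
Compare position by position:
pos 0: 'j' vs 'j' match
pos 1: 'u' vs 'u' match
pos 2: 'k' vs 'k' match
pos 3: 'm' vs 'm' match
pos 4: 'g' vs 'u' differ -> stop
Longest common prefix: "jukm" (length 4)


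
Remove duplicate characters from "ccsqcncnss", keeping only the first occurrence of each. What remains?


Input: 'ccsqcncnss'
Operation: keep first occurrence of each character
Scan: s[0]='c' new -> keep; s[1]='c' seen -> skip; s[2]='s' new -> keep; s[3]='q' new -> keep; s[4]='c' seen -> skip; s[5]='n' new -> keep; s[6]='c' seen -> skip; s[7]='n' seen -> skip; s[8]='s' seen -> skip; s[9]='s' seen -> skip
Result: csqn


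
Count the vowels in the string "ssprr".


Input string: 'ssprr'
Operation: count vowels (a, e, i, o, u)
Scan: s[0]='s', s[1]='s', s[2]='p', s[3]='r', s[4]='r'
Vowels found: 0
Result: 0


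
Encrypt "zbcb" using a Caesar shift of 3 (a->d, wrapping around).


Input: 'zbcb', shift = 3
Operation: for each letter, (position + 3) mod 26
Mapping: 'z'(25+3=28, 28 mod 26=2)->'c', 'b'(1+3=4)->'e', 'c'(2+3=5)->'f', 'b'(1+3=4)->'e'
Result: cefe


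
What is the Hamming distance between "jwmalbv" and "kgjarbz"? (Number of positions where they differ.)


String 1: 'jwmalbv'
String 2: 'kgjarbz'
Compare each position: pos 0: 'j'!='k', pos 1: 'w'!='g', pos 2: 'm'!='j', pos 3: 'a'=='a', pos 4: 'l'!='r', pos 5: 'b'=='b', pos 6: 'v'!='z'
Differing positions: 5
Hamming distance: 5


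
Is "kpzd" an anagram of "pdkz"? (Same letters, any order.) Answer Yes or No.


String 1: 'pdkz' -> sorted: 'dkpz'
String 2: 'kpzd' -> sorted: 'dkpz'
Compare sorted forms: 'dkpz' == 'dkpz'
Anagram: Yes


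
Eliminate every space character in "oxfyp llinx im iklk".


Input string: 'oxfyp llinx im iklk'
Operation: remove all spaces
Words: 'oxfyp', 'llinx', 'im', 'iklk'
Join without spaces: oxfypllinximiklk


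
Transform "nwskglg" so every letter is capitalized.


Input string: 'nwskglg'
Operation: convert each letter to uppercase
Mapping: 'n'->'N', 'w'->'W', 's'->'S', 'k'->'K', 'g'->'G', 'l'->'L', 'g'->'G'
Result: NWSKGLG


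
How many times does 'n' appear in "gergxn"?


Input string: 'gergxn'
Target character: 'n'
Scan each position: s[5]='n'
Matches found at indices: 5
Total: 1


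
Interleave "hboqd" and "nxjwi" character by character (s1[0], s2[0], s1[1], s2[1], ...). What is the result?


String 1: 'hboqd'
String 2: 'nxjwi'
Operation: alternate characters
Pairs: 'h'+'n', 'b'+'x', 'o'+'j', 'q'+'w', 'd'+'i'
Result: hnbxojqwdi


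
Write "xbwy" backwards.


Input string: 'xbwy'
Operation: reverse character order
Original order: 'x' -> 'b' -> 'w' -> 'y'
Reversed order: 'y' -> 'w' -> 'b' -> 'x'
Result: ywbx


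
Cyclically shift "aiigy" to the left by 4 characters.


Input: 'aiigy', shift = 4
Operation: split at index 4 and swap parts
Front part s[0:4] = 'aiig'
Back part s[4:] = 'y'
Rotated = back + front = 'y' + 'aiig'
Result: yaiig


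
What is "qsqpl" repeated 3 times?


Input string: 'qsqpl'
Operation: repeat 3 times
Concatenation: 'qsqpl' + 'qsqpl' + 'qsqpl'
Result: qsqplqsqplqsqpl


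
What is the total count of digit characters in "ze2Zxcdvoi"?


Input string: 'ze2Zxcdvoi'
Operation: count digit characters (0-9)
Scan: 'z', 'e', '2'(digit), 'Z', 'x', 'c', 'd', 'v', 'o', 'i'
Digits found: 1
Result: 1


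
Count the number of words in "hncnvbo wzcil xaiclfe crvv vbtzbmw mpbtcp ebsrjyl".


Input string: 'hncnvbo wzcil xaiclfe crvv vbtzbmw mpbtcp ebsrjyl'
Operation: split by spaces
Words found: 'hncnvbo', 'wzcil', 'xaiclfe', 'crvv', 'vbtzbmw', 'mpbtcp', 'ebsrjyl'
Word count: 7


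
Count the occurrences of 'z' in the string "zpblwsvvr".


Input string: 'zpblwsvvr'
Target character: 'z'
Scan each position: s[0]='z'
Matches found at indices: 0
Total: 1


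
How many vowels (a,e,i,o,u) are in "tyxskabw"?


Input string: 'tyxskabw'
Operation: count vowels (a, e, i, o, u)
Scan: s[0]='t', s[1]='y', s[2]='x', s[3]='s', s[4]='k', s[5]='a' (vowel), s[6]='b', s[7]='w'
Vowels found: 1
Result: 1


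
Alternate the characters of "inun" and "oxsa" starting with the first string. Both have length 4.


String 1: 'inun'
String 2: 'oxsa'
Operation: alternate characters
Pairs: 'i'+'o', 'n'+'x', 'u'+'s', 'n'+'a'
Result: ionxusna


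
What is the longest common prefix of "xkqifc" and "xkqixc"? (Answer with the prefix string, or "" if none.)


String 1: 'xkqifc'
String 2: 'xkqixc'
Compare position by position:
pos 0: 'x' vs 'x' match
pos 1: 'k' vs 'k' match
pos 2: 'q' vs 'q' match
pos 3: 'i' vs 'i' match
pos 4: 'f' vs 'x' differ -> stop
Longest common prefix: "xkqi" (length 4)


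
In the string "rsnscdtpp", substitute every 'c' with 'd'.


Input string: 'rsnscdtpp'
Operation: replace 'c' with 'd'
Positions of 'c': 4
After replacement: rsnsddtpp


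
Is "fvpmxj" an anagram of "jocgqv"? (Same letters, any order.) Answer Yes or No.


String 1: 'jocgqv' -> sorted: 'cgjoqv'
String 2: 'fvpmxj' -> sorted: 'fjmpvx'
Compare sorted forms: 'cgjoqv' != 'fjmpvx'
Anagram: No


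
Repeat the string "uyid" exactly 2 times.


Input string: 'uyid'
Operation: repeat 2 times
Concatenation: 'uyid' + 'uyid'
Result: uyiduyid


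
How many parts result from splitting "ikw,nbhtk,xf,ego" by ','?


Input string: 'ikw,nbhtk,xf,ego'
Delimiter: ','
Split result: 'ikw', 'nbhtk', 'xf', 'ego'
Number of parts: 4


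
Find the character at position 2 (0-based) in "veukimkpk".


Input string: 'veukimkpk'
Operation: get character at index 2
Index mapping: s[0]='v', s[1]='e', s[2]='u'
Result: 'u'


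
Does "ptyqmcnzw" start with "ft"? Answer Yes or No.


Input string: 'ptyqmcnzw'
Prefix to check: 'ft'
First 2 characters of input: 'pt'
Match: False
Result: No


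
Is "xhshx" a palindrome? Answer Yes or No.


Input string: 'xhshx'
Reversed: 'xhshx'
Compare pairs: s[0]='x' vs s[4]='x' (match), s[1]='h' vs s[3]='h' (match)
Palindrome: Yes


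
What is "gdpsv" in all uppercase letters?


Input string: 'gdpsv'
Operation: convert each letter to uppercase
Mapping: 'g'->'G', 'd'->'D', 'p'->'P', 's'->'S', 'v'->'V'
Result: GDPSV


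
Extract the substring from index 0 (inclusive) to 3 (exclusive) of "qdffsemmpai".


Input string: 'qdffsemmpai'
Operation: slice [0:3]
Extract characters: s[0]='q', s[1]='d', s[2]='f'
Result: qdf


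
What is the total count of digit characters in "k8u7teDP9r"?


Input string: 'k8u7teDP9r'
Operation: count digit characters (0-9)
Scan: 'k', '8'(digit), 'u', '7'(digit), 't', 'e', 'D', 'P', '9'(digit), 'r'
Digits found: 3
Result: 3


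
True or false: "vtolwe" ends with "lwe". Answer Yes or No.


Input string: 'vtolwe'
Suffix to check: 'lwe'
Last 3 characters of input: 'lwe'
Match: True
Result: Yes


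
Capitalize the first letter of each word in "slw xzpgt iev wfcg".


Input string: 'slw xzpgt iev wfcg'
Operation: capitalize first letter of each word
Word transformations: 'slw'->'Slw', 'xzpgt'->'Xzpgt', 'iev'->'Iev', 'wfcg'->'Wfcg'
Result: Slw Xzpgt Iev Wfcg


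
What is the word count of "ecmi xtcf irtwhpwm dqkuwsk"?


Input string: 'ecmi xtcf irtwhpwm dqkuwsk'
Operation: split by spaces
Words found: 'ecmi', 'xtcf', 'irtwhpwm', 'dqkuwsk'
Word count: 4


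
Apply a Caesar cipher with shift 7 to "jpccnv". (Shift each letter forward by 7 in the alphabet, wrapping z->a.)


Input: 'jpccnv', shift = 7
Operation: for each letter, (position + 7) mod 26
Mapping: 'j'(9+7=16)->'q', 'p'(15+7=22)->'w', 'c'(2+7=9)->'j', 'c'(2+7=9)->'j', 'n'(13+7=20)->'u', 'v'(21+7=28, 28 mod 26=2)->'c'
Result: qwjjuc


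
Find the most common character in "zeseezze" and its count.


Input: 'zeseezze'
Operation: tally each character
Counts: 'e':4, 's':1, 'z':3
Maximum: 'e' appears 4 times


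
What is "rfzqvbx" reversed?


Input string: 'rfzqvbx'
Operation: reverse character order
Original order: 'r' -> 'f' -> 'z' -> 'q' -> 'v' -> 'b' -> 'x'
Reversed order: 'x' -> 'b' -> 'v' -> 'q' -> 'z' -> 'f' -> 'r'
Result: xbvqzfr


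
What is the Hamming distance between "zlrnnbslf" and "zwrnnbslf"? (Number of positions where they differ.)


String 1: 'zlrnnbslf'
String 2: 'zwrnnbslf'
Compare each position: pos 0: 'z'=='z', pos 1: 'l'!='w', pos 2: 'r'=='r', pos 3: 'n'=='n', pos 4: 'n'=='n', pos 5: 'b'=='b', pos 6: 's'=='s', pos 7: 'l'=='l', pos 8: 'f'=='f'
Differing positions: 1
Hamming distance: 1


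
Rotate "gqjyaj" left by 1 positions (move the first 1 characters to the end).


Input: 'gqjyaj', shift = 1
Operation: split at index 1 and swap parts
Front part s[0:1] = 'g'
Back part s[1:] = 'qjyaj'
Rotated = back + front = 'qjyaj' + 'g'
Result: qjyajg


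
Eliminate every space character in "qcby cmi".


Input string: 'qcby cmi'
Operation: remove all spaces
Words: 'qcby', 'cmi'
Join without spaces: qcbycmi


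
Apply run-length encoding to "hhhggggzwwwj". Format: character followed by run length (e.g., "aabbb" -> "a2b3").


Input: 'hhhggggzwwwj'
Operation: identify consecutive runs
Runs: 'hhh' -> h3, 'gggg' -> g4, 'z' -> z1, 'www' -> w3, 'j' -> j1
Encoded: h3g4z1w3j1


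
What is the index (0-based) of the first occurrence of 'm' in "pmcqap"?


Input string: 'pmcqap'
Target: 'm'
Scanning left to right: s[0]='p', s[1]='m'
First match at index: 1


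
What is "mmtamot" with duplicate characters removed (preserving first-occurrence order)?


Input: 'mmtamot'
Operation: keep first occurrence of each character
Scan: s[0]='m' new -> keep; s[1]='m' seen -> skip; s[2]='t' new -> keep; s[3]='a' new -> keep; s[4]='m' seen -> skip; s[5]='o' new -> keep; s[6]='t' seen -> skip
Result: mtao


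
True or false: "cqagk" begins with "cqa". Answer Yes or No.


Input string: 'cqagk'
Prefix to check: 'cqa'
First 3 characters of input: 'cqa'
Match: True
Result: Yes


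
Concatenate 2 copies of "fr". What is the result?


Input string: 'fr'
Operation: repeat 2 times
Concatenation: 'fr' + 'fr'
Result: frfr


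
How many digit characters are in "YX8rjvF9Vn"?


Input string: 'YX8rjvF9Vn'
Operation: count digit characters (0-9)
Scan: 'Y', 'X', '8'(digit), 'r', 'j', 'v', 'F', '9'(digit), 'V', 'n'
Digits found: 2
Result: 2


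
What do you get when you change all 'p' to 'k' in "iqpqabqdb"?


Input string: 'iqpqabqdb'
Operation: replace 'p' with 'k'
Positions of 'p': 2
After replacement: iqkqabqdb


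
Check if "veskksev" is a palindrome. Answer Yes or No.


Input string: 'veskksev'
Reversed: 'veskksev'
Compare pairs: s[0]='v' vs s[7]='v' (match), s[1]='e' vs s[6]='e' (match), s[2]='s' vs s[5]='s' (match), s[3]='k' vs s[4]='k' (match)
Palindrome: Yes


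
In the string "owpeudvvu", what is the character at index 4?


Input string: 'owpeudvvu'
Operation: get character at index 4
Index mapping: s[0]='o', s[1]='w', s[2]='p', s[3]='e', s[4]='u'
Result: 'u'


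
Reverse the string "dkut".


Input string: 'dkut'
Operation: reverse character order
Original order: 'd' -> 'k' -> 'u' -> 't'
Reversed order: 't' -> 'u' -> 'k' -> 'd'
Result: tukd


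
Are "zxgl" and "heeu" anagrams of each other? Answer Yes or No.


String 1: 'zxgl' -> sorted: 'glxz'
String 2: 'heeu' -> sorted: 'eehu'
Compare sorted forms: 'glxz' != 'eehu'
Anagram: No


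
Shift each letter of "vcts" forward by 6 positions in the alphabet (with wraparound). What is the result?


Input: 'vcts', shift = 6
Operation: for each letter, (position + 6) mod 26
Mapping: 'v'(21+6=27, 27 mod 26=1)->'b', 'c'(2+6=8)->'i', 't'(19+6=25)->'z', 's'(18+6=24)->'y'
Result: bizy


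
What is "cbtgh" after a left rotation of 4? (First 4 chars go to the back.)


Input: 'cbtgh', shift = 4
Operation: split at index 4 and swap parts
Front part s[0:4] = 'cbtg'
Back part s[4:] = 'h'
Rotated = back + front = 'h' + 'cbtg'
Result: hcbtg


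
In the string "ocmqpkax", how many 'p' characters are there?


Input string: 'ocmqpkax'
Target character: 'p'
Scan each position: s[4]='p'
Matches found at indices: 4
Total: 1


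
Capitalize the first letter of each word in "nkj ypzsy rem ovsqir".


Input string: 'nkj ypzsy rem ovsqir'
Operation: capitalize first letter of each word
Word transformations: 'nkj'->'Nkj', 'ypzsy'->'Ypzsy', 'rem'->'Rem', 'ovsqir'->'Ovsqir'
Result: Nkj Ypzsy Rem Ovsqir


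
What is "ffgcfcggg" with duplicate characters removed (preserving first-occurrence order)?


Input: 'ffgcfcggg'
Operation: keep first occurrence of each character
Scan: s[0]='f' new -> keep; s[1]='f' seen -> skip; s[2]='g' new -> keep; s[3]='c' new -> keep; s[4]='f' seen -> skip; s[5]='c' seen -> skip; s[6]='g' seen -> skip; s[7]='g' seen -> skip; s[8]='g' seen -> skip
Result: fgc


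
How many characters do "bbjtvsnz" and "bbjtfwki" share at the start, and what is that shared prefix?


String 1: 'bbjtvsnz'
String 2: 'bbjtfwki'
Compare position by position:
pos 0: 'b' vs 'b' match
pos 1: 'b' vs 'b' match
pos 2: 'j' vs 'j' match
pos 3: 't' vs 't' match
pos 4: 'v' vs 'f' differ -> stop
Longest common prefix: "bbjt" (length 4)


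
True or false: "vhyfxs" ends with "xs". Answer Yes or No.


Input string: 'vhyfxs'
Suffix to check: 'xs'
Last 2 characters of input: 'xs'
Match: True
Result: Yes


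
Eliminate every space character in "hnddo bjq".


Input string: 'hnddo bjq'
Operation: remove all spaces
Words: 'hnddo', 'bjq'
Join without spaces: hnddobjq


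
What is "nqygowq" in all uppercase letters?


Input string: 'nqygowq'
Operation: convert each letter to uppercase
Mapping: 'n'->'N', 'q'->'Q', 'y'->'Y', 'g'->'G', 'o'->'O', 'w'->'W', 'q'->'Q'
Result: NQYGOWQ


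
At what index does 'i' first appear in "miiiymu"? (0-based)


Input string: 'miiiymu'
Target: 'i'
Scanning left to right: s[0]='m', s[1]='i'
First match at index: 1


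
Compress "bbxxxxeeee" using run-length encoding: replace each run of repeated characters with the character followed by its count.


Input: 'bbxxxxeeee'
Operation: identify consecutive runs
Runs: 'bb' -> b2, 'xxxx' -> x4, 'eeee' -> e4
Encoded: b2x4e4


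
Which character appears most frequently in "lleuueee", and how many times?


Input: 'lleuueee'
Operation: tally each character
Counts: 'e':4, 'l':2, 'u':2
Maximum: 'e' appears 4 times


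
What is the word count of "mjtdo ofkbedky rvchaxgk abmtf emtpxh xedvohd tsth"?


Input string: 'mjtdo ofkbedky rvchaxgk abmtf emtpxh xedvohd tsth'
Operation: split by spaces
Words found: 'mjtdo', 'ofkbedky', 'rvchaxgk', 'abmtf', 'emtpxh', 'xedvohd', 'tsth'
Word count: 7


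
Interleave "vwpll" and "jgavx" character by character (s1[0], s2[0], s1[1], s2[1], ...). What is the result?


String 1: 'vwpll'
String 2: 'jgavx'
Operation: alternate characters
Pairs: 'v'+'j', 'w'+'g', 'p'+'a', 'l'+'v', 'l'+'x'
Result: vjwgpalvlx


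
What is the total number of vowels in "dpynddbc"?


Input string: 'dpynddbc'
Operation: count vowels (a, e, i, o, u)
Scan: s[0]='d', s[1]='p', s[2]='y', s[3]='n', s[4]='d', s[5]='d', s[6]='b', s[7]='c'
Vowels found: 0
Result: 0


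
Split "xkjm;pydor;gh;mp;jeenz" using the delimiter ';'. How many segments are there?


Input string: 'xkjm;pydor;gh;mp;jeenz'
Delimiter: ';'
Split result: 'xkjm', 'pydor', 'gh', 'mp', 'jeenz'
Number of parts: 5


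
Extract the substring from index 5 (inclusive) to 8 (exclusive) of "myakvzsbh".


Input string: 'myakvzsbh'
Operation: slice [5:8]
Extract characters: s[5]='z', s[6]='s', s[7]='b'
Result: zsb


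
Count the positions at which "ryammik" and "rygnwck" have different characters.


String 1: 'ryammik'
String 2: 'rygnwck'
Compare each position: pos 0: 'r'=='r', pos 1: 'y'=='y', pos 2: 'a'!='g', pos 3: 'm'!='n', pos 4: 'm'!='w', pos 5: 'i'!='c', pos 6: 'k'=='k'
Differing positions: 4
Hamming distance: 4


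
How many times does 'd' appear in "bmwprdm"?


Input string: 'bmwprdm'
Target character: 'd'
Scan each position: s[5]='d'
Matches found at indices: 5
Total: 1


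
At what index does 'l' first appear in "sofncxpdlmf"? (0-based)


Input string: 'sofncxpdlmf'
Target: 'l'
Scanning left to right: s[0]='s', s[1]='o', s[2]='f', s[3]='n', s[4]='c', s[5]='x', s[6]='p', s[7]='d', s[8]='l'
First match at index: 8


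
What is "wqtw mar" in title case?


Input string: 'wqtw mar'
Operation: capitalize first letter of each word
Word transformations: 'wqtw'->'Wqtw', 'mar'->'Mar'
Result: Wqtw Mar


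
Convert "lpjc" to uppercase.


Input string: 'lpjc'
Operation: convert each letter to uppercase
Mapping: 'l'->'L', 'p'->'P', 'j'->'J', 'c'->'C'
Result: LPJC


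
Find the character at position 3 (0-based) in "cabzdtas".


Input string: 'cabzdtas'
Operation: get character at index 3
Index mapping: s[0]='c', s[1]='a', s[2]='b', s[3]='z'
Result: 'z'


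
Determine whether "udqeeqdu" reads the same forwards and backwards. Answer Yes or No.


Input string: 'udqeeqdu'
Reversed: 'udqeeqdu'
Compare pairs: s[0]='u' vs s[7]='u' (match), s[1]='d' vs s[6]='d' (match), s[2]='q' vs s[5]='q' (match), s[3]='e' vs s[4]='e' (match)
Palindrome: Yes


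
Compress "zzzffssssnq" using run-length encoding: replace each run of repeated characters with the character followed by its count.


Input: 'zzzffssssnq'
Operation: identify consecutive runs
Runs: 'zzz' -> z3, 'ff' -> f2, 'ssss' -> s4, 'n' -> n1, 'q' -> q1
Encoded: z3f2s4n1q1


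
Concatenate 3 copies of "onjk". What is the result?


Input string: 'onjk'
Operation: repeat 3 times
Concatenation: 'onjk' + 'onjk' + 'onjk'
Result: onjkonjkonjk


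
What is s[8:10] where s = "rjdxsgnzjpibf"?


Input string: 'rjdxsgnzjpibf'
Operation: slice [8:10]
Extract characters: s[8]='j', s[9]='p'
Result: jp
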